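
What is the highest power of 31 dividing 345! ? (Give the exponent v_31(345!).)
v_31(345!) = 11

Legendre's formula: v_p(n!) = Σ_{k ≥ 1} ⌊n / p^k⌋. For p = 31, n = 345, the terms are:
  ⌊345/31^1⌋ = ⌊345/31⌋ = 11
(the next term ⌊345/31^2⌋ = 0, terminating the sum). Summing: v_31(345!) = 11 = 11.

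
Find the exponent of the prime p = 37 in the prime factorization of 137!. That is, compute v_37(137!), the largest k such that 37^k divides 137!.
v_37(137!) = 3

Legendre's formula: v_p(n!) = Σ_{k ≥ 1} ⌊n / p^k⌋. For p = 37, n = 137, the terms are:
  ⌊137/37^1⌋ = ⌊137/37⌋ = 3
(the next term ⌊137/37^2⌋ = 0, terminating the sum). Summing: v_37(137!) = 3 = 3.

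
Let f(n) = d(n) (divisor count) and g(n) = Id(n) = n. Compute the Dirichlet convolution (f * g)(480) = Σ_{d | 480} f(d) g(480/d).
(d * Id)(480) = 4200

Divisors of 480: [1, 2, 3, 4, 5, 6, 8, 10, 12, 15, 16, 20, 24, 30, 32, 40, 48, 60, 80, 96, 120, 160, 240, 480]. For each d | 480:
  d = 1: d(1) · Id(480/1) = 1 · 480 = 480
  d = 2: d(2) · Id(480/2) = 2 · 240 = 480
  d = 3: d(3) · Id(480/3) = 2 · 160 = 320
  d = 4: d(4) · Id(480/4) = 3 · 120 = 360
  d = 5: d(5) · Id(480/5) = 2 · 96 = 192
  d = 6: d(6) · Id(480/6) = 4 · 80 = 320
  d = 8: d(8) · Id(480/8) = 4 · 60 = 240
  d = 10: d(10) · Id(480/10) = 4 · 48 = 192
  d = 12: d(12) · Id(480/12) = 6 · 40 = 240
  d = 15: d(15) · Id(480/15) = 4 · 32 = 128
  d = 16: d(16) · Id(480/16) = 5 · 30 = 150
  d = 20: d(20) · Id(480/20) = 6 · 24 = 144
  d = 24: d(24) · Id(480/24) = 8 · 20 = 160
  d = 30: d(30) · Id(480/30) = 8 · 16 = 128
  d = 32: d(32) · Id(480/32) = 6 · 15 = 90
  d = 40: d(40) · Id(480/40) = 8 · 12 = 96
  d = 48: d(48) · Id(480/48) = 10 · 10 = 100
  d = 60: d(60) · Id(480/60) = 12 · 8 = 96
  d = 80: d(80) · Id(480/80) = 10 · 6 = 60
  d = 96: d(96) · Id(480/96) = 12 · 5 = 60
  d = 120: d(120) · Id(480/120) = 16 · 4 = 64
  d = 160: d(160) · Id(480/160) = 12 · 3 = 36
  d = 240: d(240) · Id(480/240) = 20 · 2 = 40
  d = 480: d(480) · Id(480/480) = 24 · 1 = 24
Summing: (d * Id)(480) = 480 + 480 + 320 + 360 + 192 + 320 + 240 + 192 + 240 + 128 + 150 + 144 + 160 + 128 + 90 + 96 + 100 + 96 + 60 + 60 + 64 + 36 + 40 + 24 = 4200.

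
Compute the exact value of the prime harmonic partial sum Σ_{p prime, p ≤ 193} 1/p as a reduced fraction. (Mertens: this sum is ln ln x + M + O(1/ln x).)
Σ 1/p = 385774678978047295113064712800727674369526436922217581784412894295689697835549/198962376391690981640415251545285153602734402721821058212203976095413910572270

π(193) = 44, so the primes ≤ 193 are [2, 3, 5, 7, 11, 13, 17, 19, 23, 29, 31, 37, 41, 43, 47, 53, 59, 61, 67, 71, 73, 79, 83, 89, 97, 101, 103, 107, 109, 113, 127, 131, 137, 139, 149, 151, 157, 163, 167, 173, 179, 181, 191, 193]. Summing 1/p over these primes: 385774678978047295113064712800727674369526436922217581784412894295689697835549/198962376391690981640415251545285153602734402721821058212203976095413910572270 ≈ 1.9389. Mertens estimate ln ln(193) + 0.2615 ≈ 1.9221.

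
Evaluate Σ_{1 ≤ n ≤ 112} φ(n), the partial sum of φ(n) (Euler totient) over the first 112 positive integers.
Σ_{n ≤ 112} φ(n) = 3836

Compute φ(n) for each 1 ≤ n ≤ 112: φ(1) = 1, φ(2) = 1, φ(3) = 2, φ(4) = 2, φ(5) = 4, φ(6) = 2, φ(7) = 6, φ(8) = 4, φ(9) = 6, φ(10) = 4, φ(11) = 10, φ(12) = 4, φ(13) = 12, φ(14) = 6, φ(15) = 8, φ(16) = 8, φ(17) = 16, φ(18) = 6, φ(19) = 18, φ(20) = 8, φ(21) = 12, φ(22) = 10, φ(23) = 22, φ(24) = 8, φ(25) = 20, φ(26) = 12, φ(27) = 18, φ(28) = 12, φ(29) = 28, φ(30) = 8, φ(31) = 30, φ(32) = 16, φ(33) = 20, φ(34) = 16, φ(35) = 24, φ(36) = 12, φ(37) = 36, φ(38) = 18, φ(39) = 24, φ(40) = 16, φ(41) = 40, φ(42) = 12, φ(43) = 42, φ(44) = 20, φ(45) = 24, φ(46) = 22, φ(47) = 46, φ(48) = 16, φ(49) = 42, φ(50) = 20, φ(51) = 32, φ(52) = 24, φ(53) = 52, φ(54) = 18, φ(55) = 40, φ(56) = 24, φ(57) = 36, φ(58) = 28, φ(59) = 58, φ(60) = 16, φ(61) = 60, φ(62) = 30, φ(63) = 36, φ(64) = 32, φ(65) = 48, φ(66) = 20, φ(67) = 66, φ(68) = 32, φ(69) = 44, φ(70) = 24, φ(71) = 70, φ(72) = 24, φ(73) = 72, φ(74) = 36, φ(75) = 40, φ(76) = 36, φ(77) = 60, φ(78) = 24, φ(79) = 78, φ(80) = 32, φ(81) = 54, φ(82) = 40, φ(83) = 82, φ(84) = 24, φ(85) = 64, φ(86) = 42, φ(87) = 56, φ(88) = 40, φ(89) = 88, φ(90) = 24, φ(91) = 72, φ(92) = 44, φ(93) = 60, φ(94) = 46, φ(95) = 72, φ(96) = 32, φ(97) = 96, φ(98) = 42, φ(99) = 60, φ(100) = 40, φ(101) = 100, φ(102) = 32, φ(103) = 102, φ(104) = 48, φ(105) = 48, φ(106) = 52, φ(107) = 106, φ(108) = 36, φ(109) = 108, φ(110) = 40, φ(111) = 72, φ(112) = 48. Summing all 112 values: 3836. (Average order: Σ_{n ≤ x} φ(n) ~ (3/π²) x². For x = 112, (3/π²)·112² ≈ 3812.92.)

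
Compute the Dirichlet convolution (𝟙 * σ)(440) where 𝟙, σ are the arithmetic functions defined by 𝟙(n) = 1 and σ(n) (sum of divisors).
(𝟙 * σ)(440) = 2366

Divisors of 440: [1, 2, 4, 5, 8, 10, 11, 20, 22, 40, 44, 55, 88, 110, 220, 440]. For each d | 440:
  d = 1: 𝟙(1) · σ(440/1) = 1 · 1080 = 1080
  d = 2: 𝟙(2) · σ(440/2) = 1 · 504 = 504
  d = 4: 𝟙(4) · σ(440/4) = 1 · 216 = 216
  d = 5: 𝟙(5) · σ(440/5) = 1 · 180 = 180
  d = 8: 𝟙(8) · σ(440/8) = 1 · 72 = 72
  d = 10: 𝟙(10) · σ(440/10) = 1 · 84 = 84
  d = 11: 𝟙(11) · σ(440/11) = 1 · 90 = 90
  d = 20: 𝟙(20) · σ(440/20) = 1 · 36 = 36
  d = 22: 𝟙(22) · σ(440/22) = 1 · 42 = 42
  d = 40: 𝟙(40) · σ(440/40) = 1 · 12 = 12
  d = 44: 𝟙(44) · σ(440/44) = 1 · 18 = 18
  d = 55: 𝟙(55) · σ(440/55) = 1 · 15 = 15
  d = 88: 𝟙(88) · σ(440/88) = 1 · 6 = 6
  d = 110: 𝟙(110) · σ(440/110) = 1 · 7 = 7
  d = 220: 𝟙(220) · σ(440/220) = 1 · 3 = 3
  d = 440: 𝟙(440) · σ(440/440) = 1 · 1 = 1
Summing: (𝟙 * σ)(440) = 1080 + 504 + 216 + 180 + 72 + 84 + 90 + 36 + 42 + 12 + 18 + 15 + 6 + 7 + 3 + 1 = 2366.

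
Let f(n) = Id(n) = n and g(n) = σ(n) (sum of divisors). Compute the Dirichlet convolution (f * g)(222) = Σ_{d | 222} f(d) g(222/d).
(Id * σ)(222) = 2625

Divisors of 222: [1, 2, 3, 6, 37, 74, 111, 222]. For each d | 222:
  d = 1: Id(1) · σ(222/1) = 1 · 456 = 456
  d = 2: Id(2) · σ(222/2) = 2 · 152 = 304
  d = 3: Id(3) · σ(222/3) = 3 · 114 = 342
  d = 6: Id(6) · σ(222/6) = 6 · 38 = 228
  d = 37: Id(37) · σ(222/37) = 37 · 12 = 444
  d = 74: Id(74) · σ(222/74) = 74 · 4 = 296
  d = 111: Id(111) · σ(222/111) = 111 · 3 = 333
  d = 222: Id(222) · σ(222/222) = 222 · 1 = 222
Summing: (Id * σ)(222) = 456 + 304 + 342 + 228 + 444 + 296 + 333 + 222 = 2625.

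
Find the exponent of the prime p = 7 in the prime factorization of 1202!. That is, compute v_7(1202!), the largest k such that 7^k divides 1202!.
v_7(1202!) = 198

Legendre's formula: v_p(n!) = Σ_{k ≥ 1} ⌊n / p^k⌋. For p = 7, n = 1202, the terms are:
  ⌊1202/7^1⌋ = ⌊1202/7⌋ = 171
  ⌊1202/7^2⌋ = ⌊1202/49⌋ = 24
  ⌊1202/7^3⌋ = ⌊1202/343⌋ = 3
(the next term ⌊1202/7^4⌋ = 0, terminating the sum). Summing: v_7(1202!) = 171 + 24 + 3 = 198.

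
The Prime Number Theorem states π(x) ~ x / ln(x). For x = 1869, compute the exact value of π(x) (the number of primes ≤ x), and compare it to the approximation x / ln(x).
π(1869) = 285;  x/ln(x) ≈ 248.10;  relative error ≈ 12.95%.

Directly count primes up to 1869: π(1869) = 285. The PNT approximation gives 1869/ln(1869) ≈ 1869/7.53316 ≈ 248.10. Relative error (π(x) − x/ln(x)) / π(x) ≈ 12.95%; the approximation is known to undercount slightly (Li(x) is a better estimate).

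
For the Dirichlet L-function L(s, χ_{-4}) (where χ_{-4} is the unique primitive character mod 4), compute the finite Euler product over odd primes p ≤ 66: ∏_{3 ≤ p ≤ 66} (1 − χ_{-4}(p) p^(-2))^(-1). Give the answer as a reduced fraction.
∏ = 41649646786025278187758845901/45453901250007819878400000000

The odd primes p ≤ 66 are [3, 5, 7, 11, 13, 17, 19, 23, 29, 31, 37, 41, 43, 47, 53, 59, 61]. For each, χ(p) = 1 if p ≡ 1 mod 4, χ(p) = −1 if p ≡ 3 mod 4. Taking (1 − χ(p)/p^2)^(-1) = p^2/(p^2 − χ(p)): (1 − (-1)/3^2)^(-1) · (1 − (1)/5^2)^(-1) · (1 − (-1)/7^2)^(-1) · (1 − (-1)/11^2)^(-1) · (1 − (1)/13^2)^(-1) · (1 − (1)/17^2)^(-1) · (1 − (-1)/19^2)^(-1) · (1 − (-1)/23^2)^(-1) · (1 − (1)/29^2)^(-1) · (1 − (-1)/31^2)^(-1) · (1 − (1)/37^2)^(-1) · (1 − (1)/41^2)^(-1) · (1 − (-1)/43^2)^(-1) · (1 − (-1)/47^2)^(-1) · (1 − (1)/53^2)^(-1) · (1 − (-1)/59^2)^(-1) · (1 − (1)/61^2)^(-1) = 41649646786025278187758845901/45453901250007819878400000000.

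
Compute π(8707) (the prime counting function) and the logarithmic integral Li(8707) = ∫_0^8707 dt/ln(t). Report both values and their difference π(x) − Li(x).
π(8707) = 1085;  Li(8707) ≈ 1104.71;  π(x) − Li(x) ≈ -19.71.

Direct count of primes ≤ 8707 gives π(8707) = 1085. Numerical evaluation of the logarithmic integral gives Li(8707) ≈ 1104.71. The difference π(x) − Li(x) ≈ -19.71 is typically negative for small/moderate x (Li(x) overestimates), though Littlewood's theorem shows this sign changes infinitely often.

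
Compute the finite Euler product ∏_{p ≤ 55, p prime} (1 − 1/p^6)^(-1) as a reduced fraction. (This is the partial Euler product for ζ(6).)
∏ = 16399916697843255011967930971578711261087839227653922144798329822985430357794635/16120340632419383592544649060829667066167081196619966516987203957241678930116608

The primes p ≤ 55 are [2, 3, 5, 7, 11, 13, 17, 19, 23, 29, 31, 37, 41, 43, 47, 53]. For each prime, (1 − 1/p^6)^(-1) = p^6 / (p^6 − 1). The product is (1 − 1/2^6)^(-1), (1 − 1/3^6)^(-1), (1 − 1/5^6)^(-1), (1 − 1/7^6)^(-1), (1 − 1/11^6)^(-1), (1 − 1/13^6)^(-1), (1 − 1/17^6)^(-1), (1 − 1/19^6)^(-1), (1 − 1/23^6)^(-1), (1 − 1/29^6)^(-1), (1 − 1/31^6)^(-1), (1 − 1/37^6)^(-1), (1 − 1/41^6)^(-1), (1 − 1/43^6)^(-1), (1 − 1/47^6)^(-1), (1 − 1/53^6)^(-1) = ∏ p^6 / (p^6 − 1) = 16399916697843255011967930971578711261087839227653922144798329822985430357794635/16120340632419383592544649060829667066167081196619966516987203957241678930116608.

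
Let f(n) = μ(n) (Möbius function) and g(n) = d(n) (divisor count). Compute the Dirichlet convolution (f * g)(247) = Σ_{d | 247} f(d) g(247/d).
(μ * d)(247) = 1

Divisors of 247: [1, 13, 19, 247]. For each d | 247:
  d = 1: μ(1) · d(247/1) = 1 · 4 = 4
  d = 13: μ(13) · d(247/13) = -1 · 2 = -2
  d = 19: μ(19) · d(247/19) = -1 · 2 = -2
  d = 247: μ(247) · d(247/247) = 1 · 1 = 1
Summing: (μ * d)(247) = 4 + -2 + -2 + 1 = 1.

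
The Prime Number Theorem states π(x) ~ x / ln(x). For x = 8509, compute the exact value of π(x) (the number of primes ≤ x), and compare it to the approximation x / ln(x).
π(8509) = 1060;  x/ln(x) ≈ 940.34;  relative error ≈ 11.29%.

Directly count primes up to 8509: π(8509) = 1060. The PNT approximation gives 8509/ln(8509) ≈ 8509/9.04888 ≈ 940.34. Relative error (π(x) − x/ln(x)) / π(x) ≈ 11.29%; the approximation is known to undercount slightly (Li(x) is a better estimate).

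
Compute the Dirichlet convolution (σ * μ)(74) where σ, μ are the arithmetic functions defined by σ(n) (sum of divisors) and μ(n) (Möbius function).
(σ * μ)(74) = 74

Divisors of 74: [1, 2, 37, 74]. For each d | 74:
  d = 1: σ(1) · μ(74/1) = 1 · 1 = 1
  d = 2: σ(2) · μ(74/2) = 3 · -1 = -3
  d = 37: σ(37) · μ(74/37) = 38 · -1 = -38
  d = 74: σ(74) · μ(74/74) = 114 · 1 = 114
Summing: (σ * μ)(74) = 1 + -3 + -38 + 114 = 74.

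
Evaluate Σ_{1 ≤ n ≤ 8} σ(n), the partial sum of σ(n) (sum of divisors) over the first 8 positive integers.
Σ_{n ≤ 8} σ(n) = 56

Compute σ(n) for each 1 ≤ n ≤ 8: σ(1) = 1, σ(2) = 3, σ(3) = 4, σ(4) = 7, σ(5) = 6, σ(6) = 12, σ(7) = 8, σ(8) = 15. Summing all 8 values: 56. (Average order: Σ_{n ≤ x} σ(n) ~ (π²/12) x². For x = 8, (π²/12)·8² ≈ 52.64.)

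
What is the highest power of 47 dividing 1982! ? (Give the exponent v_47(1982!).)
v_47(1982!) = 42

Legendre's formula: v_p(n!) = Σ_{k ≥ 1} ⌊n / p^k⌋. For p = 47, n = 1982, the terms are:
  ⌊1982/47^1⌋ = ⌊1982/47⌋ = 42
(the next term ⌊1982/47^2⌋ = 0, terminating the sum). Summing: v_47(1982!) = 42 = 42.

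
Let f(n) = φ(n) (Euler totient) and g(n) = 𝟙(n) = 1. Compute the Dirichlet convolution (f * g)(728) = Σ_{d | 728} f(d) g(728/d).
(φ * 𝟙)(728) = 728

Divisors of 728: [1, 2, 4, 7, 8, 13, 14, 26, 28, 52, 56, 91, 104, 182, 364, 728]. For each d | 728:
  d = 1: φ(1) · 𝟙(728/1) = 1 · 1 = 1
  d = 2: φ(2) · 𝟙(728/2) = 1 · 1 = 1
  d = 4: φ(4) · 𝟙(728/4) = 2 · 1 = 2
  d = 7: φ(7) · 𝟙(728/7) = 6 · 1 = 6
  d = 8: φ(8) · 𝟙(728/8) = 4 · 1 = 4
  d = 13: φ(13) · 𝟙(728/13) = 12 · 1 = 12
  d = 14: φ(14) · 𝟙(728/14) = 6 · 1 = 6
  d = 26: φ(26) · 𝟙(728/26) = 12 · 1 = 12
  d = 28: φ(28) · 𝟙(728/28) = 12 · 1 = 12
  d = 52: φ(52) · 𝟙(728/52) = 24 · 1 = 24
  d = 56: φ(56) · 𝟙(728/56) = 24 · 1 = 24
  d = 91: φ(91) · 𝟙(728/91) = 72 · 1 = 72
  d = 104: φ(104) · 𝟙(728/104) = 48 · 1 = 48
  d = 182: φ(182) · 𝟙(728/182) = 72 · 1 = 72
  d = 364: φ(364) · 𝟙(728/364) = 144 · 1 = 144
  d = 728: φ(728) · 𝟙(728/728) = 288 · 1 = 288
Summing: (φ * 𝟙)(728) = 1 + 1 + 2 + 6 + 4 + 12 + 6 + 12 + 12 + 24 + 24 + 72 + 48 + 72 + 144 + 288 = 728.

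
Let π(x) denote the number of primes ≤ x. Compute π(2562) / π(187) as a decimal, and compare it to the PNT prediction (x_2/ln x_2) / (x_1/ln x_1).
π(2562)/π(187) = 375/42 ≈ 8.9286;  PNT prediction ≈ 9.1315.

π(187) = 42 and π(2562) = 375, so π(2562)/π(187) ≈ 8.9286. The PNT-predicted ratio is (2562/ln(2562)) / (187/ln(187)) ≈ 9.1315. The two agree to within a few percent, as expected.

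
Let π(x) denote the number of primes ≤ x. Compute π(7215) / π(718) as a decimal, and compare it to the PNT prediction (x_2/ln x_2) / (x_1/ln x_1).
π(7215)/π(718) = 922/127 ≈ 7.2598;  PNT prediction ≈ 7.4388.

π(718) = 127 and π(7215) = 922, so π(7215)/π(718) ≈ 7.2598. The PNT-predicted ratio is (7215/ln(7215)) / (718/ln(718)) ≈ 7.4388. The two agree to within a few percent, as expected.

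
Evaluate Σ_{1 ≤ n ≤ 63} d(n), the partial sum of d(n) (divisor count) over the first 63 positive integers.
Σ_{n ≤ 63} d(n) = 273

Compute d(n) for each 1 ≤ n ≤ 63: d(1) = 1, d(2) = 2, d(3) = 2, d(4) = 3, d(5) = 2, d(6) = 4, d(7) = 2, d(8) = 4, d(9) = 3, d(10) = 4, d(11) = 2, d(12) = 6, d(13) = 2, d(14) = 4, d(15) = 4, d(16) = 5, d(17) = 2, d(18) = 6, d(19) = 2, d(20) = 6, d(21) = 4, d(22) = 4, d(23) = 2, d(24) = 8, d(25) = 3, d(26) = 4, d(27) = 4, d(28) = 6, d(29) = 2, d(30) = 8, d(31) = 2, d(32) = 6, d(33) = 4, d(34) = 4, d(35) = 4, d(36) = 9, d(37) = 2, d(38) = 4, d(39) = 4, d(40) = 8, d(41) = 2, d(42) = 8, d(43) = 2, d(44) = 6, d(45) = 6, d(46) = 4, d(47) = 2, d(48) = 10, d(49) = 3, d(50) = 6, d(51) = 4, d(52) = 6, d(53) = 2, d(54) = 8, d(55) = 4, d(56) = 8, d(57) = 4, d(58) = 4, d(59) = 2, d(60) = 12, d(61) = 2, d(62) = 4, d(63) = 6. Summing all 63 values: 273. (Dirichlet's divisor formula: Σ_{n ≤ x} d(n) = x ln(x) + (2γ − 1) x + O(√x). For x = 63, the asymptotic estimate is ≈ 270.75.)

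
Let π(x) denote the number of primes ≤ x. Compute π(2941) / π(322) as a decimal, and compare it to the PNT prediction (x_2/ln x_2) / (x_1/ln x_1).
π(2941)/π(322) = 424/66 ≈ 6.4242;  PNT prediction ≈ 6.6039.

π(322) = 66 and π(2941) = 424, so π(2941)/π(322) ≈ 6.4242. The PNT-predicted ratio is (2941/ln(2941)) / (322/ln(322)) ≈ 6.6039. The two agree to within a few percent, as expected.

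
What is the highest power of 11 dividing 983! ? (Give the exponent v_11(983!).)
v_11(983!) = 97

Legendre's formula: v_p(n!) = Σ_{k ≥ 1} ⌊n / p^k⌋. For p = 11, n = 983, the terms are:
  ⌊983/11^1⌋ = ⌊983/11⌋ = 89
  ⌊983/11^2⌋ = ⌊983/121⌋ = 8
(the next term ⌊983/11^3⌋ = 0, terminating the sum). Summing: v_11(983!) = 89 + 8 = 97.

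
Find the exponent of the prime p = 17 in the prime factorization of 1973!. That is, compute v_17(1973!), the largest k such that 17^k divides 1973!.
v_17(1973!) = 122

Legendre's formula: v_p(n!) = Σ_{k ≥ 1} ⌊n / p^k⌋. For p = 17, n = 1973, the terms are:
  ⌊1973/17^1⌋ = ⌊1973/17⌋ = 116
  ⌊1973/17^2⌋ = ⌊1973/289⌋ = 6
(the next term ⌊1973/17^3⌋ = 0, terminating the sum). Summing: v_17(1973!) = 116 + 6 = 122.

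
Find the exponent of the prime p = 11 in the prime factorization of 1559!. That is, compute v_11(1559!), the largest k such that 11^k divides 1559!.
v_11(1559!) = 154

Legendre's formula: v_p(n!) = Σ_{k ≥ 1} ⌊n / p^k⌋. For p = 11, n = 1559, the terms are:
  ⌊1559/11^1⌋ = ⌊1559/11⌋ = 141
  ⌊1559/11^2⌋ = ⌊1559/121⌋ = 12
  ⌊1559/11^3⌋ = ⌊1559/1331⌋ = 1
(the next term ⌊1559/11^4⌋ = 0, terminating the sum). Summing: v_11(1559!) = 141 + 12 + 1 = 154.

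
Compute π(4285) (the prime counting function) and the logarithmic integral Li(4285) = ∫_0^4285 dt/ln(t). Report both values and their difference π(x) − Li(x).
π(4285) = 588;  Li(4285) ≈ 599.58;  π(x) − Li(x) ≈ -11.58.

Direct count of primes ≤ 4285 gives π(4285) = 588. Numerical evaluation of the logarithmic integral gives Li(4285) ≈ 599.58. The difference π(x) − Li(x) ≈ -11.58 is typically negative for small/moderate x (Li(x) overestimates), though Littlewood's theorem shows this sign changes infinitely often.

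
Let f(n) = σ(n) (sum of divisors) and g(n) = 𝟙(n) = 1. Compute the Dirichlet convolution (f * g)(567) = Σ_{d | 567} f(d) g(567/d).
(σ * 𝟙)(567) = 1611

Divisors of 567: [1, 3, 7, 9, 21, 27, 63, 81, 189, 567]. For each d | 567:
  d = 1: σ(1) · 𝟙(567/1) = 1 · 1 = 1
  d = 3: σ(3) · 𝟙(567/3) = 4 · 1 = 4
  d = 7: σ(7) · 𝟙(567/7) = 8 · 1 = 8
  d = 9: σ(9) · 𝟙(567/9) = 13 · 1 = 13
  d = 21: σ(21) · 𝟙(567/21) = 32 · 1 = 32
  d = 27: σ(27) · 𝟙(567/27) = 40 · 1 = 40
  d = 63: σ(63) · 𝟙(567/63) = 104 · 1 = 104
  d = 81: σ(81) · 𝟙(567/81) = 121 · 1 = 121
  d = 189: σ(189) · 𝟙(567/189) = 320 · 1 = 320
  d = 567: σ(567) · 𝟙(567/567) = 968 · 1 = 968
Summing: (σ * 𝟙)(567) = 1 + 4 + 8 + 13 + 32 + 40 + 104 + 121 + 320 + 968 = 1611.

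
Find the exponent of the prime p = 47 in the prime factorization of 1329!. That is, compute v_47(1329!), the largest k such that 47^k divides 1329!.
v_47(1329!) = 28

Legendre's formula: v_p(n!) = Σ_{k ≥ 1} ⌊n / p^k⌋. For p = 47, n = 1329, the terms are:
  ⌊1329/47^1⌋ = ⌊1329/47⌋ = 28
(the next term ⌊1329/47^2⌋ = 0, terminating the sum). Summing: v_47(1329!) = 28 = 28.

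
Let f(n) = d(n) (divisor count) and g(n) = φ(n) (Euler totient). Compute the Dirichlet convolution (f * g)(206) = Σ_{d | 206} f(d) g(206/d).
(d * φ)(206) = 312

Divisors of 206: [1, 2, 103, 206]. For each d | 206:
  d = 1: d(1) · φ(206/1) = 1 · 102 = 102
  d = 2: d(2) · φ(206/2) = 2 · 102 = 204
  d = 103: d(103) · φ(206/103) = 2 · 1 = 2
  d = 206: d(206) · φ(206/206) = 4 · 1 = 4
Summing: (d * φ)(206) = 102 + 204 + 2 + 4 = 312.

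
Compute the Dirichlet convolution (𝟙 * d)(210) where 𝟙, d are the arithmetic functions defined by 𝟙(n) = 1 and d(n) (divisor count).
(𝟙 * d)(210) = 81

Divisors of 210: [1, 2, 3, 5, 6, 7, 10, 14, 15, 21, 30, 35, 42, 70, 105, 210]. For each d | 210:
  d = 1: 𝟙(1) · d(210/1) = 1 · 16 = 16
  d = 2: 𝟙(2) · d(210/2) = 1 · 8 = 8
  d = 3: 𝟙(3) · d(210/3) = 1 · 8 = 8
  d = 5: 𝟙(5) · d(210/5) = 1 · 8 = 8
  d = 6: 𝟙(6) · d(210/6) = 1 · 4 = 4
  d = 7: 𝟙(7) · d(210/7) = 1 · 8 = 8
  d = 10: 𝟙(10) · d(210/10) = 1 · 4 = 4
  d = 14: 𝟙(14) · d(210/14) = 1 · 4 = 4
  d = 15: 𝟙(15) · d(210/15) = 1 · 4 = 4
  d = 21: 𝟙(21) · d(210/21) = 1 · 4 = 4
  d = 30: 𝟙(30) · d(210/30) = 1 · 2 = 2
  d = 35: 𝟙(35) · d(210/35) = 1 · 4 = 4
  d = 42: 𝟙(42) · d(210/42) = 1 · 2 = 2
  d = 70: 𝟙(70) · d(210/70) = 1 · 2 = 2
  d = 105: 𝟙(105) · d(210/105) = 1 · 2 = 2
  d = 210: 𝟙(210) · d(210/210) = 1 · 1 = 1
Summing: (𝟙 * d)(210) = 16 + 8 + 8 + 8 + 4 + 8 + 4 + 4 + 4 + 4 + 2 + 4 + 2 + 2 + 2 + 1 = 81.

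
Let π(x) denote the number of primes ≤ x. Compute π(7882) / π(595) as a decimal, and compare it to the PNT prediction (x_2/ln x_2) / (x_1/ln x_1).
π(7882)/π(595) = 996/108 ≈ 9.2222;  PNT prediction ≈ 9.4323.

π(595) = 108 and π(7882) = 996, so π(7882)/π(595) ≈ 9.2222. The PNT-predicted ratio is (7882/ln(7882)) / (595/ln(595)) ≈ 9.4323. The two agree to within a few percent, as expected.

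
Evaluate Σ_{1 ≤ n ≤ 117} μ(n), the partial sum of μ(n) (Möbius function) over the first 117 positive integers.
Σ_{n ≤ 117} μ(n) = -5

Compute μ(n) for each 1 ≤ n ≤ 117: μ(1) = 1, μ(2) = -1, μ(3) = -1, μ(4) = 0, μ(5) = -1, μ(6) = 1, μ(7) = -1, μ(8) = 0, μ(9) = 0, μ(10) = 1, μ(11) = -1, μ(12) = 0, μ(13) = -1, μ(14) = 1, μ(15) = 1, μ(16) = 0, μ(17) = -1, μ(18) = 0, μ(19) = -1, μ(20) = 0, μ(21) = 1, μ(22) = 1, μ(23) = -1, μ(24) = 0, μ(25) = 0, μ(26) = 1, μ(27) = 0, μ(28) = 0, μ(29) = -1, μ(30) = -1, μ(31) = -1, μ(32) = 0, μ(33) = 1, μ(34) = 1, μ(35) = 1, μ(36) = 0, μ(37) = -1, μ(38) = 1, μ(39) = 1, μ(40) = 0, μ(41) = -1, μ(42) = -1, μ(43) = -1, μ(44) = 0, μ(45) = 0, μ(46) = 1, μ(47) = -1, μ(48) = 0, μ(49) = 0, μ(50) = 0, μ(51) = 1, μ(52) = 0, μ(53) = -1, μ(54) = 0, μ(55) = 1, μ(56) = 0, μ(57) = 1, μ(58) = 1, μ(59) = -1, μ(60) = 0, μ(61) = -1, μ(62) = 1, μ(63) = 0, μ(64) = 0, μ(65) = 1, μ(66) = -1, μ(67) = -1, μ(68) = 0, μ(69) = 1, μ(70) = -1, μ(71) = -1, μ(72) = 0, μ(73) = -1, μ(74) = 1, μ(75) = 0, μ(76) = 0, μ(77) = 1, μ(78) = -1, μ(79) = -1, μ(80) = 0, μ(81) = 0, μ(82) = 1, μ(83) = -1, μ(84) = 0, μ(85) = 1, μ(86) = 1, μ(87) = 1, μ(88) = 0, μ(89) = -1, μ(90) = 0, μ(91) = 1, μ(92) = 0, μ(93) = 1, μ(94) = 1, μ(95) = 1, μ(96) = 0, μ(97) = -1, μ(98) = 0, μ(99) = 0, μ(100) = 0, μ(101) = -1, μ(102) = -1, μ(103) = -1, μ(104) = 0, μ(105) = -1, μ(106) = 1, μ(107) = -1, μ(108) = 0, μ(109) = -1, μ(110) = -1, μ(111) = 1, μ(112) = 0, μ(113) = -1, μ(114) = -1, μ(115) = 1, μ(116) = 0, μ(117) = 0. Summing all 117 values: -5. (Mertens function M(x) = Σ_{n ≤ x} μ(n); on average M(x) should be small (PNT ⟺ M(x) = o(x)).)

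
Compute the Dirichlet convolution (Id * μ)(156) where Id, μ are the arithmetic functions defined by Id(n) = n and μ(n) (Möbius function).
(Id * μ)(156) = 48

Divisors of 156: [1, 2, 3, 4, 6, 12, 13, 26, 39, 52, 78, 156]. For each d | 156:
  d = 1: Id(1) · μ(156/1) = 1 · 0 = 0
  d = 2: Id(2) · μ(156/2) = 2 · -1 = -2
  d = 3: Id(3) · μ(156/3) = 3 · 0 = 0
  d = 4: Id(4) · μ(156/4) = 4 · 1 = 4
  d = 6: Id(6) · μ(156/6) = 6 · 1 = 6
  d = 12: Id(12) · μ(156/12) = 12 · -1 = -12
  d = 13: Id(13) · μ(156/13) = 13 · 0 = 0
  d = 26: Id(26) · μ(156/26) = 26 · 1 = 26
  d = 39: Id(39) · μ(156/39) = 39 · 0 = 0
  d = 52: Id(52) · μ(156/52) = 52 · -1 = -52
  d = 78: Id(78) · μ(156/78) = 78 · -1 = -78
  d = 156: Id(156) · μ(156/156) = 156 · 1 = 156
Summing: (Id * μ)(156) = 0 + -2 + 0 + 4 + 6 + -12 + 0 + 26 + 0 + -52 + -78 + 156 = 48.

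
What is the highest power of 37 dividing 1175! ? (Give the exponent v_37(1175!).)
v_37(1175!) = 31

Legendre's formula: v_p(n!) = Σ_{k ≥ 1} ⌊n / p^k⌋. For p = 37, n = 1175, the terms are:
  ⌊1175/37^1⌋ = ⌊1175/37⌋ = 31
(the next term ⌊1175/37^2⌋ = 0, terminating the sum). Summing: v_37(1175!) = 31 = 31.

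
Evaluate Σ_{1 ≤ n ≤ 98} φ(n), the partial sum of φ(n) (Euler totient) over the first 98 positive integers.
Σ_{n ≤ 98} φ(n) = 2944

Compute φ(n) for each 1 ≤ n ≤ 98: φ(1) = 1, φ(2) = 1, φ(3) = 2, φ(4) = 2, φ(5) = 4, φ(6) = 2, φ(7) = 6, φ(8) = 4, φ(9) = 6, φ(10) = 4, φ(11) = 10, φ(12) = 4, φ(13) = 12, φ(14) = 6, φ(15) = 8, φ(16) = 8, φ(17) = 16, φ(18) = 6, φ(19) = 18, φ(20) = 8, φ(21) = 12, φ(22) = 10, φ(23) = 22, φ(24) = 8, φ(25) = 20, φ(26) = 12, φ(27) = 18, φ(28) = 12, φ(29) = 28, φ(30) = 8, φ(31) = 30, φ(32) = 16, φ(33) = 20, φ(34) = 16, φ(35) = 24, φ(36) = 12, φ(37) = 36, φ(38) = 18, φ(39) = 24, φ(40) = 16, φ(41) = 40, φ(42) = 12, φ(43) = 42, φ(44) = 20, φ(45) = 24, φ(46) = 22, φ(47) = 46, φ(48) = 16, φ(49) = 42, φ(50) = 20, φ(51) = 32, φ(52) = 24, φ(53) = 52, φ(54) = 18, φ(55) = 40, φ(56) = 24, φ(57) = 36, φ(58) = 28, φ(59) = 58, φ(60) = 16, φ(61) = 60, φ(62) = 30, φ(63) = 36, φ(64) = 32, φ(65) = 48, φ(66) = 20, φ(67) = 66, φ(68) = 32, φ(69) = 44, φ(70) = 24, φ(71) = 70, φ(72) = 24, φ(73) = 72, φ(74) = 36, φ(75) = 40, φ(76) = 36, φ(77) = 60, φ(78) = 24, φ(79) = 78, φ(80) = 32, φ(81) = 54, φ(82) = 40, φ(83) = 82, φ(84) = 24, φ(85) = 64, φ(86) = 42, φ(87) = 56, φ(88) = 40, φ(89) = 88, φ(90) = 24, φ(91) = 72, φ(92) = 44, φ(93) = 60, φ(94) = 46, φ(95) = 72, φ(96) = 32, φ(97) = 96, φ(98) = 42. Summing all 98 values: 2944. (Average order: Σ_{n ≤ x} φ(n) ~ (3/π²) x². For x = 98, (3/π²)·98² ≈ 2919.27.)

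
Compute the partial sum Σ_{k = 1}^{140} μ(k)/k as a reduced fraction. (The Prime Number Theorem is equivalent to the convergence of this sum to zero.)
Σ μ(k)/k = -149232714064150937862643507545628954127995759701627353/10014646650599190067509233131649940057366334653200433090

Values of μ(k) for 1 ≤ k ≤ 140: μ(1) = 1, μ(2) = -1, μ(3) = -1, μ(5) = -1, μ(6) = 1, μ(7) = -1, μ(10) = 1, μ(11) = -1, μ(13) = -1, μ(14) = 1, μ(15) = 1, μ(17) = -1, μ(19) = -1, μ(21) = 1, μ(22) = 1, μ(23) = -1, μ(26) = 1, μ(29) = -1, μ(30) = -1, μ(31) = -1, μ(33) = 1, μ(34) = 1, μ(35) = 1, μ(37) = -1, μ(38) = 1, μ(39) = 1, μ(41) = -1, μ(42) = -1, μ(43) = -1, μ(46) = 1, μ(47) = -1, μ(51) = 1, μ(53) = -1, μ(55) = 1, μ(57) = 1, μ(58) = 1, μ(59) = -1, μ(61) = -1, μ(62) = 1, μ(65) = 1, μ(66) = -1, μ(67) = -1, μ(69) = 1, μ(70) = -1, μ(71) = -1, μ(73) = -1, μ(74) = 1, μ(77) = 1, μ(78) = -1, μ(79) = -1, μ(82) = 1, μ(83) = -1, μ(85) = 1, μ(86) = 1, μ(87) = 1, μ(89) = -1, μ(91) = 1, μ(93) = 1, μ(94) = 1, μ(95) = 1, μ(97) = -1, μ(101) = -1, μ(102) = -1, μ(103) = -1, μ(105) = -1, μ(106) = 1, μ(107) = -1, μ(109) = -1, μ(110) = -1, μ(111) = 1, μ(113) = -1, μ(114) = -1, μ(115) = 1, μ(118) = 1, μ(119) = 1, μ(122) = 1, μ(123) = 1, μ(127) = -1, μ(129) = 1, μ(130) = -1, μ(131) = -1, μ(133) = 1, μ(134) = 1, μ(137) = -1, μ(138) = -1, μ(139) = -1, with μ = 0 on non-squarefree integers. Summing μ(k)/k for k where μ(k) ≠ 0 gives -149232714064150937862643507545628954127995759701627353/10014646650599190067509233131649940057366334653200433090 ≈ -0.0149. (PNT ⟺ this sum → 0 as n → ∞.)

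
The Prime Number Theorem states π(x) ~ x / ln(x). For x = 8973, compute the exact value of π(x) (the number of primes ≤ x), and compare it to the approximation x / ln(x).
π(8973) = 1116;  x/ln(x) ≈ 985.83;  relative error ≈ 11.66%.

Directly count primes up to 8973: π(8973) = 1116. The PNT approximation gives 8973/ln(8973) ≈ 8973/9.10198 ≈ 985.83. Relative error (π(x) − x/ln(x)) / π(x) ≈ 11.66%; the approximation is known to undercount slightly (Li(x) is a better estimate).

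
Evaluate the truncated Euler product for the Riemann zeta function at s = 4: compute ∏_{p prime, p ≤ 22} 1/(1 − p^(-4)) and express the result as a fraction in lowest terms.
∏ = 7064087752265346803/6526834216796160000

The primes p ≤ 22 are [2, 3, 5, 7, 11, 13, 17, 19]. For each prime, (1 − 1/p^4)^(-1) = p^4 / (p^4 − 1). The product is (1 − 1/2^4)^(-1), (1 − 1/3^4)^(-1), (1 − 1/5^4)^(-1), (1 − 1/7^4)^(-1), (1 − 1/11^4)^(-1), (1 − 1/13^4)^(-1), (1 − 1/17^4)^(-1), (1 − 1/19^4)^(-1) = ∏ p^4 / (p^4 − 1) = 7064087752265346803/6526834216796160000.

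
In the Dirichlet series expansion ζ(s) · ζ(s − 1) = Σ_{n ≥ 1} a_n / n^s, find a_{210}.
σ(210) = 576

In the product (Σ m^0/m^s)(Σ k / k^s) = Σ (Σ_{d | n} d) / n^s, the coefficient of 1/n^s is σ(n) = Σ_{d | n} d. For n = 210, divisors are [1, 2, 3, 5, 6, 7, 10, 14, 15, 21, 30, 35, 42, 70, 105, 210]; summing: σ(210) = 576.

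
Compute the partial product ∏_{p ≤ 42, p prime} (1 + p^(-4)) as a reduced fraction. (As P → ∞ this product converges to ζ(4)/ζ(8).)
∏ = 48720475991638584141351346569294960399869967650480384/45198307255822366572981630424624077541402100668355625

The primes p ≤ 42 are [2, 3, 5, 7, 11, 13, 17, 19, 23, 29, 31, 37, 41]. For each, (1 + 1/p^4) = (p^4 + 1)/p^4. Multiplying these fractions over p ∈ [2, 3, 5, 7, 11, 13, 17, 19, 23, 29, 31, 37, 41] gives 48720475991638584141351346569294960399869967650480384/45198307255822366572981630424624077541402100668355625. (In the limit P → ∞ this tends to ζ(4)/ζ(8).)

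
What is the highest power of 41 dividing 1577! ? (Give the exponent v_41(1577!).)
v_41(1577!) = 38

Legendre's formula: v_p(n!) = Σ_{k ≥ 1} ⌊n / p^k⌋. For p = 41, n = 1577, the terms are:
  ⌊1577/41^1⌋ = ⌊1577/41⌋ = 38
(the next term ⌊1577/41^2⌋ = 0, terminating the sum). Summing: v_41(1577!) = 38 = 38.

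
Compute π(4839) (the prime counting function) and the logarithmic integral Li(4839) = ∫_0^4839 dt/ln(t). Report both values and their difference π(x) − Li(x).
π(4839) = 650;  Li(4839) ≈ 665.34;  π(x) − Li(x) ≈ -15.34.

Direct count of primes ≤ 4839 gives π(4839) = 650. Numerical evaluation of the logarithmic integral gives Li(4839) ≈ 665.34. The difference π(x) − Li(x) ≈ -15.34 is typically negative for small/moderate x (Li(x) overestimates), though Littlewood's theorem shows this sign changes infinitely often.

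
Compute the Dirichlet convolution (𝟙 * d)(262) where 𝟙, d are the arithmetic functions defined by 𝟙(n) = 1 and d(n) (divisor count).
(𝟙 * d)(262) = 9

Divisors of 262: [1, 2, 131, 262]. For each d | 262:
  d = 1: 𝟙(1) · d(262/1) = 1 · 4 = 4
  d = 2: 𝟙(2) · d(262/2) = 1 · 2 = 2
  d = 131: 𝟙(131) · d(262/131) = 1 · 2 = 2
  d = 262: 𝟙(262) · d(262/262) = 1 · 1 = 1
Summing: (𝟙 * d)(262) = 4 + 2 + 2 + 1 = 9.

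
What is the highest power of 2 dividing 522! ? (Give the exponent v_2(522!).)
v_2(522!) = 519

Legendre's formula: v_p(n!) = Σ_{k ≥ 1} ⌊n / p^k⌋. For p = 2, n = 522, the terms are:
  ⌊522/2^1⌋ = ⌊522/2⌋ = 261
  ⌊522/2^2⌋ = ⌊522/4⌋ = 130
  ⌊522/2^3⌋ = ⌊522/8⌋ = 65
  ⌊522/2^4⌋ = ⌊522/16⌋ = 32
  ⌊522/2^5⌋ = ⌊522/32⌋ = 16
  ⌊522/2^6⌋ = ⌊522/64⌋ = 8
  ⌊522/2^7⌋ = ⌊522/128⌋ = 4
  ⌊522/2^8⌋ = ⌊522/256⌋ = 2
  ⌊522/2^9⌋ = ⌊522/512⌋ = 1
(the next term ⌊522/2^10⌋ = 0, terminating the sum). Summing: v_2(522!) = 261 + 130 + 65 + 32 + 16 + 8 + 4 + 2 + 1 = 519.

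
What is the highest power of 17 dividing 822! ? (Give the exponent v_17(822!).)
v_17(822!) = 50

Legendre's formula: v_p(n!) = Σ_{k ≥ 1} ⌊n / p^k⌋. For p = 17, n = 822, the terms are:
  ⌊822/17^1⌋ = ⌊822/17⌋ = 48
  ⌊822/17^2⌋ = ⌊822/289⌋ = 2
(the next term ⌊822/17^3⌋ = 0, terminating the sum). Summing: v_17(822!) = 48 + 2 = 50.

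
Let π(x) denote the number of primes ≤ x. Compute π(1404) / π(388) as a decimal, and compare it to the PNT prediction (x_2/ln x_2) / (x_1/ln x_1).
π(1404)/π(388) = 222/76 ≈ 2.9211;  PNT prediction ≈ 2.9764.

π(388) = 76 and π(1404) = 222, so π(1404)/π(388) ≈ 2.9211. The PNT-predicted ratio is (1404/ln(1404)) / (388/ln(388)) ≈ 2.9764. The two agree to within a few percent, as expected.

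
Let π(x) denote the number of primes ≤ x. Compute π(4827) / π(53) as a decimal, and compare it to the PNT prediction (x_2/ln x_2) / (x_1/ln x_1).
π(4827)/π(53) = 649/16 ≈ 40.5625;  PNT prediction ≈ 42.6311.

π(53) = 16 and π(4827) = 649, so π(4827)/π(53) ≈ 40.5625. The PNT-predicted ratio is (4827/ln(4827)) / (53/ln(53)) ≈ 42.6311. The two agree to within a few percent, as expected.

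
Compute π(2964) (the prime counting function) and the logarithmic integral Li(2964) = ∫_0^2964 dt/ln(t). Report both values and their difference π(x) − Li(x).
π(2964) = 427;  Li(2964) ≈ 438.26;  π(x) − Li(x) ≈ -11.26.

Direct count of primes ≤ 2964 gives π(2964) = 427. Numerical evaluation of the logarithmic integral gives Li(2964) ≈ 438.26. The difference π(x) − Li(x) ≈ -11.26 is typically negative for small/moderate x (Li(x) overestimates), though Littlewood's theorem shows this sign changes infinitely often.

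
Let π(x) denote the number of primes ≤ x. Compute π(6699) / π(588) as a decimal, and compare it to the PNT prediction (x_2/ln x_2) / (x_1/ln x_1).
π(6699)/π(588) = 863/107 ≈ 8.0654;  PNT prediction ≈ 8.2465.

π(588) = 107 and π(6699) = 863, so π(6699)/π(588) ≈ 8.0654. The PNT-predicted ratio is (6699/ln(6699)) / (588/ln(588)) ≈ 8.2465. The two agree to within a few percent, as expected.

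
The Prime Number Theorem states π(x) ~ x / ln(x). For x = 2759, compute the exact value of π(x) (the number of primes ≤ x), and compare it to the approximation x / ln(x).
π(2759) = 402;  x/ln(x) ≈ 348.24;  relative error ≈ 13.37%.

Directly count primes up to 2759: π(2759) = 402. The PNT approximation gives 2759/ln(2759) ≈ 2759/7.92262 ≈ 348.24. Relative error (π(x) − x/ln(x)) / π(x) ≈ 13.37%; the approximation is known to undercount slightly (Li(x) is a better estimate).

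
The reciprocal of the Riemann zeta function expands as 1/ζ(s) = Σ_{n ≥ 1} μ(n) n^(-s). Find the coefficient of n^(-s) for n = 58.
μ(58) = 1

Factor n = 58 = 2 · 29. μ(n) = 0 if any exponent ≥ 2 (not squarefree); otherwise μ(n) = (−1)^{ω(n)} where ω(n) is the number of distinct prime factors. Applying: μ(58) = 1.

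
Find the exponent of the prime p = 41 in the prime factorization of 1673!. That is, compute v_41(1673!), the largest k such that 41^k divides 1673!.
v_41(1673!) = 40

Legendre's formula: v_p(n!) = Σ_{k ≥ 1} ⌊n / p^k⌋. For p = 41, n = 1673, the terms are:
  ⌊1673/41^1⌋ = ⌊1673/41⌋ = 40
(the next term ⌊1673/41^2⌋ = 0, terminating the sum). Summing: v_41(1673!) = 40 = 40.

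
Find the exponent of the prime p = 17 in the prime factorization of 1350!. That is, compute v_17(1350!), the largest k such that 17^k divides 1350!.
v_17(1350!) = 83

Legendre's formula: v_p(n!) = Σ_{k ≥ 1} ⌊n / p^k⌋. For p = 17, n = 1350, the terms are:
  ⌊1350/17^1⌋ = ⌊1350/17⌋ = 79
  ⌊1350/17^2⌋ = ⌊1350/289⌋ = 4
(the next term ⌊1350/17^3⌋ = 0, terminating the sum). Summing: v_17(1350!) = 79 + 4 = 83.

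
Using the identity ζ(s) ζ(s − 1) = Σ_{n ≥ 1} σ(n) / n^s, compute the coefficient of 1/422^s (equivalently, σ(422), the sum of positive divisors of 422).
σ(422) = 636

In the product (Σ m^0/m^s)(Σ k / k^s) = Σ (Σ_{d | n} d) / n^s, the coefficient of 1/n^s is σ(n) = Σ_{d | n} d. For n = 422, divisors are [1, 2, 211, 422]; summing: σ(422) = 636.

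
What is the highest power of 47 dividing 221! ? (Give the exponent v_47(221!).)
v_47(221!) = 4

Legendre's formula: v_p(n!) = Σ_{k ≥ 1} ⌊n / p^k⌋. For p = 47, n = 221, the terms are:
  ⌊221/47^1⌋ = ⌊221/47⌋ = 4
(the next term ⌊221/47^2⌋ = 0, terminating the sum). Summing: v_47(221!) = 4 = 4.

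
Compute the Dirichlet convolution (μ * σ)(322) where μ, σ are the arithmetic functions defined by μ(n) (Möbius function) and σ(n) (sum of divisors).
(μ * σ)(322) = 322

Divisors of 322: [1, 2, 7, 14, 23, 46, 161, 322]. For each d | 322:
  d = 1: μ(1) · σ(322/1) = 1 · 576 = 576
  d = 2: μ(2) · σ(322/2) = -1 · 192 = -192
  d = 7: μ(7) · σ(322/7) = -1 · 72 = -72
  d = 14: μ(14) · σ(322/14) = 1 · 24 = 24
  d = 23: μ(23) · σ(322/23) = -1 · 24 = -24
  d = 46: μ(46) · σ(322/46) = 1 · 8 = 8
  d = 161: μ(161) · σ(322/161) = 1 · 3 = 3
  d = 322: μ(322) · σ(322/322) = -1 · 1 = -1
Summing: (μ * σ)(322) = 576 + -192 + -72 + 24 + -24 + 8 + 3 + -1 = 322.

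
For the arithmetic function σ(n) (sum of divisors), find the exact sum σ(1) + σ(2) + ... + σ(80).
Σ_{n ≤ 80} σ(n) = 5314

Compute σ(n) for each 1 ≤ n ≤ 80: σ(1) = 1, σ(2) = 3, σ(3) = 4, σ(4) = 7, σ(5) = 6, σ(6) = 12, σ(7) = 8, σ(8) = 15, σ(9) = 13, σ(10) = 18, σ(11) = 12, σ(12) = 28, σ(13) = 14, σ(14) = 24, σ(15) = 24, σ(16) = 31, σ(17) = 18, σ(18) = 39, σ(19) = 20, σ(20) = 42, σ(21) = 32, σ(22) = 36, σ(23) = 24, σ(24) = 60, σ(25) = 31, σ(26) = 42, σ(27) = 40, σ(28) = 56, σ(29) = 30, σ(30) = 72, σ(31) = 32, σ(32) = 63, σ(33) = 48, σ(34) = 54, σ(35) = 48, σ(36) = 91, σ(37) = 38, σ(38) = 60, σ(39) = 56, σ(40) = 90, σ(41) = 42, σ(42) = 96, σ(43) = 44, σ(44) = 84, σ(45) = 78, σ(46) = 72, σ(47) = 48, σ(48) = 124, σ(49) = 57, σ(50) = 93, σ(51) = 72, σ(52) = 98, σ(53) = 54, σ(54) = 120, σ(55) = 72, σ(56) = 120, σ(57) = 80, σ(58) = 90, σ(59) = 60, σ(60) = 168, σ(61) = 62, σ(62) = 96, σ(63) = 104, σ(64) = 127, σ(65) = 84, σ(66) = 144, σ(67) = 68, σ(68) = 126, σ(69) = 96, σ(70) = 144, σ(71) = 72, σ(72) = 195, σ(73) = 74, σ(74) = 114, σ(75) = 124, σ(76) = 140, σ(77) = 96, σ(78) = 168, σ(79) = 80, σ(80) = 186. Summing all 80 values: 5314. (Average order: Σ_{n ≤ x} σ(n) ~ (π²/12) x². For x = 80, (π²/12)·80² ≈ 5263.79.)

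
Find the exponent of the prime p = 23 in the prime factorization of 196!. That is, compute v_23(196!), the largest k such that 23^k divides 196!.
v_23(196!) = 8

Legendre's formula: v_p(n!) = Σ_{k ≥ 1} ⌊n / p^k⌋. For p = 23, n = 196, the terms are:
  ⌊196/23^1⌋ = ⌊196/23⌋ = 8
(the next term ⌊196/23^2⌋ = 0, terminating the sum). Summing: v_23(196!) = 8 = 8.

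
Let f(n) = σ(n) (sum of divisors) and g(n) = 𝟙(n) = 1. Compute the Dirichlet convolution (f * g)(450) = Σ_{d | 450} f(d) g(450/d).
(σ * 𝟙)(450) = 2736

Divisors of 450: [1, 2, 3, 5, 6, 9, 10, 15, 18, 25, 30, 45, 50, 75, 90, 150, 225, 450]. For each d | 450:
  d = 1: σ(1) · 𝟙(450/1) = 1 · 1 = 1
  d = 2: σ(2) · 𝟙(450/2) = 3 · 1 = 3
  d = 3: σ(3) · 𝟙(450/3) = 4 · 1 = 4
  d = 5: σ(5) · 𝟙(450/5) = 6 · 1 = 6
  d = 6: σ(6) · 𝟙(450/6) = 12 · 1 = 12
  d = 9: σ(9) · 𝟙(450/9) = 13 · 1 = 13
  d = 10: σ(10) · 𝟙(450/10) = 18 · 1 = 18
  d = 15: σ(15) · 𝟙(450/15) = 24 · 1 = 24
  d = 18: σ(18) · 𝟙(450/18) = 39 · 1 = 39
  d = 25: σ(25) · 𝟙(450/25) = 31 · 1 = 31
  d = 30: σ(30) · 𝟙(450/30) = 72 · 1 = 72
  d = 45: σ(45) · 𝟙(450/45) = 78 · 1 = 78
  d = 50: σ(50) · 𝟙(450/50) = 93 · 1 = 93
  d = 75: σ(75) · 𝟙(450/75) = 124 · 1 = 124
  d = 90: σ(90) · 𝟙(450/90) = 234 · 1 = 234
  d = 150: σ(150) · 𝟙(450/150) = 372 · 1 = 372
  d = 225: σ(225) · 𝟙(450/225) = 403 · 1 = 403
  d = 450: σ(450) · 𝟙(450/450) = 1209 · 1 = 1209
Summing: (σ * 𝟙)(450) = 1 + 3 + 4 + 6 + 12 + 13 + 18 + 24 + 39 + 31 + 72 + 78 + 93 + 124 + 234 + 372 + 403 + 1209 = 2736.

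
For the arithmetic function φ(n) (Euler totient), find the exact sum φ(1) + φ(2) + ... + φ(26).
Σ_{n ≤ 26} φ(n) = 212

Compute φ(n) for each 1 ≤ n ≤ 26: φ(1) = 1, φ(2) = 1, φ(3) = 2, φ(4) = 2, φ(5) = 4, φ(6) = 2, φ(7) = 6, φ(8) = 4, φ(9) = 6, φ(10) = 4, φ(11) = 10, φ(12) = 4, φ(13) = 12, φ(14) = 6, φ(15) = 8, φ(16) = 8, φ(17) = 16, φ(18) = 6, φ(19) = 18, φ(20) = 8, φ(21) = 12, φ(22) = 10, φ(23) = 22, φ(24) = 8, φ(25) = 20, φ(26) = 12. Summing all 26 values: 212. (Average order: Σ_{n ≤ x} φ(n) ~ (3/π²) x². For x = 26, (3/π²)·26² ≈ 205.48.)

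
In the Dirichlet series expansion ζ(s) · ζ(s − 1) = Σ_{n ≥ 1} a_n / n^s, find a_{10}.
σ(10) = 18

In the product (Σ m^0/m^s)(Σ k / k^s) = Σ (Σ_{d | n} d) / n^s, the coefficient of 1/n^s is σ(n) = Σ_{d | n} d. For n = 10, divisors are [1, 2, 5, 10]; summing: σ(10) = 18.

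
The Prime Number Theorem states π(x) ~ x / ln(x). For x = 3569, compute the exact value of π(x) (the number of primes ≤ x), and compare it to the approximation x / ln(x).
π(3569) = 499;  x/ln(x) ≈ 436.31;  relative error ≈ 12.56%.

Directly count primes up to 3569: π(3569) = 499. The PNT approximation gives 3569/ln(3569) ≈ 3569/8.18004 ≈ 436.31. Relative error (π(x) − x/ln(x)) / π(x) ≈ 12.56%; the approximation is known to undercount slightly (Li(x) is a better estimate).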